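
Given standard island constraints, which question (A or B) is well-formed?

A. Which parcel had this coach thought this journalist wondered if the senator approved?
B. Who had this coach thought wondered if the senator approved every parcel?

B

In A, the wh-phrase is extracted from inside a wh-island (introduced by "if"), which blocks movement.
In B, the extraction path crosses only that-complement boundaries, which are transparent.
So B is grammatical.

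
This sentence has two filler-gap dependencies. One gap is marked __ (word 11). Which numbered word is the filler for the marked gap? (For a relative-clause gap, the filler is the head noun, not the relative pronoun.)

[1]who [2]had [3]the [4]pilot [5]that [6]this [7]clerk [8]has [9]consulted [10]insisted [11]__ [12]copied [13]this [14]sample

1

The marked gap is the subject of "copied".
Its filler is the fronted wh-phrase "who", at word 1.
(The other dependency links word 4 to a gap after word 9.)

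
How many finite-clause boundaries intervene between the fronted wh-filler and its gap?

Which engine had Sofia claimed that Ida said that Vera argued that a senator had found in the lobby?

3

"which engine" is extracted from the object of "found".
Boundaries crossed, outermost first: [that], [that], [that] — 3 in total.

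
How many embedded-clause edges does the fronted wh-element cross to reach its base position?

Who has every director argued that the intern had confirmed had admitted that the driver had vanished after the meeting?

"who" is extracted from the subject of "admitted".
Boundaries crossed, outermost first: [that], [Ø] — 2 in total.

2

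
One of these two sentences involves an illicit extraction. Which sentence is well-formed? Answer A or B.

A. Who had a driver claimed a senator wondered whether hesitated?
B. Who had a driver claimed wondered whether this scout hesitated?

B

In A, the wh-phrase is extracted from inside a wh-island (introduced by "whether"), which blocks movement.
In B, the extraction path crosses only that-complement boundaries, which are transparent.
So B is grammatical.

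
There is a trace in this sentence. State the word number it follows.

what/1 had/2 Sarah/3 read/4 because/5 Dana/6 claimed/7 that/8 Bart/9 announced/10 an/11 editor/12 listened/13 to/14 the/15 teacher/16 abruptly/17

The displaced element is "what" (word 1).
It functions as the direct object of "read", so the gap sits immediately after word 4 ("read").
Base order: Sarah had read what because Dana claimed that Bart announced an editor listened to the teacher abruptly.

4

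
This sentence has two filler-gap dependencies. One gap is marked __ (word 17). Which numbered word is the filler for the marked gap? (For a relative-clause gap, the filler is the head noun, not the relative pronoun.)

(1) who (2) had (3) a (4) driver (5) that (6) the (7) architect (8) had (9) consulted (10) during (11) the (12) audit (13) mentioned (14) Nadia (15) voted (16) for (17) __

1

The marked gap is the object of the preposition "for" of "voted".
Its filler is the fronted wh-phrase "who", at word 1.
(The other dependency links word 4 to a gap after word 9.)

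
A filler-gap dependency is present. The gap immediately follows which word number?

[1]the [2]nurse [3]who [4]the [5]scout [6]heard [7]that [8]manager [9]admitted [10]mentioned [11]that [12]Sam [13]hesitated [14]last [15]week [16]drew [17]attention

9

The displaced element is "the nurse" (word 2).
It is linked across 2 clause boundaries (Ø → Ø).
It functions as the subject of "mentioned", so the gap sits immediately after word 9 ("admitted").
Base order: The scout heard that manager admitted that the nurse mentioned that Sam hesitated last week.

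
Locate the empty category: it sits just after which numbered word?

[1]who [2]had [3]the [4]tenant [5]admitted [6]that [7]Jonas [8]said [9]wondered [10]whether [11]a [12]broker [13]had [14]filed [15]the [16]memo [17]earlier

8

The displaced element is "who" (word 1).
It is linked across 2 clause boundaries (that → Ø).
It functions as the subject of "wondered", so the gap sits immediately after word 8 ("said").
Base order: The tenant had admitted that Jonas said who wondered whether a broker had filed the memo earlier.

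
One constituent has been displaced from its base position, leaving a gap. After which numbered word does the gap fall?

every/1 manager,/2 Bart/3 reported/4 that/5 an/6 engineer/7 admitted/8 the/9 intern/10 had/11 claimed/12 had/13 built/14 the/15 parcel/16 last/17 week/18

12

The displaced element is "every manager" (word 2).
It is linked across 3 clause boundaries (that → Ø → Ø).
It functions as the subject of "built", so the gap sits immediately after word 12 ("claimed").
Base order: Bart reported that an engineer admitted the intern had claimed that every manager had built the parcel last week.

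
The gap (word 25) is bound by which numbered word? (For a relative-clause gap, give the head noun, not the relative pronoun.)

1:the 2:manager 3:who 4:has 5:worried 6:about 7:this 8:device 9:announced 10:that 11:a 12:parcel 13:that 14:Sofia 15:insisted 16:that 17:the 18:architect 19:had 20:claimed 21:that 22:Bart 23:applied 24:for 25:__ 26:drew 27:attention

The gap at 25 is the prepositional object of "applied", inside a relative clause.
The relative pronoun is "that" (word 13); it is bound by the head noun immediately before it.
Its filler is the head noun "parcel", at word 12.

12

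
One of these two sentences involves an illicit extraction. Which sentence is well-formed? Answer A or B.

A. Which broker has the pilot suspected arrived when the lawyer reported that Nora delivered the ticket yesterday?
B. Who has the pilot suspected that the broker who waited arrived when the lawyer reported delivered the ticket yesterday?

A

In B, the wh-phrase is extracted from inside an adjunct island (introduced by "when"), which blocks movement.
In A, the extraction path crosses only that-complement boundaries, which are transparent.
So A is grammatical.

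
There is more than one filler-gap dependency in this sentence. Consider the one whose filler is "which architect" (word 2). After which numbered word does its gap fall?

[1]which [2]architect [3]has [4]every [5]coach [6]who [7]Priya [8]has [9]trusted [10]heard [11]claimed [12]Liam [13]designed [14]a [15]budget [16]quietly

The displaced element is "which architect" (word 2).
It is linked across 1 clause boundary (Ø).
It functions as the subject of "claimed", so the gap sits immediately after word 10 ("heard").
Base order: Every coach who Priya has trusted has heard that which architect claimed Liam designed a budget quietly.

10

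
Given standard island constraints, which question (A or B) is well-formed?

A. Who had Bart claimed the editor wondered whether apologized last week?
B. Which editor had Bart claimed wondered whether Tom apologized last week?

In A, the wh-phrase is extracted from inside a wh-island (introduced by "whether"), which blocks movement.
In B, the extraction path crosses only that-complement boundaries, which are transparent.
So B is grammatical.

B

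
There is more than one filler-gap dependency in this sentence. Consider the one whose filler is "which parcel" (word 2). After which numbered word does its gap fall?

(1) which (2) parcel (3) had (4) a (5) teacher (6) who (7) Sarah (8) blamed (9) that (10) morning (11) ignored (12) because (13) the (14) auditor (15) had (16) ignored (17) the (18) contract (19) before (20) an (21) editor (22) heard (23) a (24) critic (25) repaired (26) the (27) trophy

11

The displaced element is "which parcel" (word 2).
It functions as the direct object of "ignored", so the gap sits immediately after word 11 ("ignored").
Base order: A teacher who Sarah blamed that morning had ignored which parcel because the auditor had ignored the contract before an editor heard a critic repaired the trophy.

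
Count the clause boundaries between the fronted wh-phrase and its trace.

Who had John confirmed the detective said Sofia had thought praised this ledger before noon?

3

"who" is extracted from the subject of "praised".
Boundaries crossed, outermost first: [Ø], [Ø], [Ø] — 3 in total.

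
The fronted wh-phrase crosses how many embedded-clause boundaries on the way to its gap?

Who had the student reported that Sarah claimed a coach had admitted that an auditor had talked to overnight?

"who" is extracted from the PP object of "talked".
Boundaries crossed, outermost first: [that], [Ø], [that] — 3 in total.

3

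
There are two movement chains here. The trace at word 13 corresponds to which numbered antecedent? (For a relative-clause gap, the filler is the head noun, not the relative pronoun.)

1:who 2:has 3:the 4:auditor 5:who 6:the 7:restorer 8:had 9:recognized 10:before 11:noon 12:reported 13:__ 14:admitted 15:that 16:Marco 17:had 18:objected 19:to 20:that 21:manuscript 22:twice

The marked gap is the subject of "admitted".
Its filler is the fronted wh-phrase "who", at word 1.
(The other dependency links word 4 to a gap after word 9.)

1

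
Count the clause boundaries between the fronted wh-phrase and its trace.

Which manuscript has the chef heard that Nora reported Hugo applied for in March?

2

"which manuscript" is extracted from the PP object of "applied".
Boundaries crossed, outermost first: [that], [Ø] — 2 in total.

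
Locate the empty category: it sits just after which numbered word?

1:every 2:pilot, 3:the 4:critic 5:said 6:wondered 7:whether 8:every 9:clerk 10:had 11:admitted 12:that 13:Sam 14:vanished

The displaced element is "every pilot" (word 2).
It is linked across 1 clause boundary (Ø).
It functions as the subject of "wondered", so the gap sits immediately after word 5 ("said").
Base order: The critic said that every pilot wondered whether every clerk had admitted that Sam vanished.

5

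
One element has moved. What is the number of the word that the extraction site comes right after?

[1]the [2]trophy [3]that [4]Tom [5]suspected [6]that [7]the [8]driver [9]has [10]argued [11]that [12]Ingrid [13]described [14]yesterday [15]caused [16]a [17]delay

13

The displaced element is "the trophy" (word 2).
It is linked across 2 clause boundaries (that → that).
It functions as the direct object of "described", so the gap sits immediately after word 13 ("described").
Base order: Tom suspected that the driver has argued that Ingrid described the trophy yesterday.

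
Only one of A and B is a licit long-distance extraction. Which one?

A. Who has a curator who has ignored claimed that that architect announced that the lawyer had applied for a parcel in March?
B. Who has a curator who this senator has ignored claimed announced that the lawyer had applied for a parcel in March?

In A, the wh-phrase is extracted from inside a complex-NP island (relative clause) (introduced by "who"), which blocks movement.
In B, the extraction path crosses only that-complement boundaries, which are transparent.
So B is grammatical.

B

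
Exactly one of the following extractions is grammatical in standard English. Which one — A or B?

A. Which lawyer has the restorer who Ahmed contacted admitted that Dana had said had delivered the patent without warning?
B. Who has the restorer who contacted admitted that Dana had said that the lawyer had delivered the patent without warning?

In B, the wh-phrase is extracted from inside a complex-NP island (relative clause) (introduced by "who"), which blocks movement.
In A, the extraction path crosses only that-complement boundaries, which are transparent.
So A is grammatical.

A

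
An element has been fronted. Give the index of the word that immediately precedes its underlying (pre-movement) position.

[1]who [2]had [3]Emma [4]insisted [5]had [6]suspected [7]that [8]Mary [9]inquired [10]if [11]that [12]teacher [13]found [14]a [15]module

4

The displaced element is "who" (word 1).
It is linked across 1 clause boundary (Ø).
It functions as the subject of "suspected", so the gap sits immediately after word 4 ("insisted").
Base order: Emma had insisted that who had suspected that Mary inquired if that teacher found a module.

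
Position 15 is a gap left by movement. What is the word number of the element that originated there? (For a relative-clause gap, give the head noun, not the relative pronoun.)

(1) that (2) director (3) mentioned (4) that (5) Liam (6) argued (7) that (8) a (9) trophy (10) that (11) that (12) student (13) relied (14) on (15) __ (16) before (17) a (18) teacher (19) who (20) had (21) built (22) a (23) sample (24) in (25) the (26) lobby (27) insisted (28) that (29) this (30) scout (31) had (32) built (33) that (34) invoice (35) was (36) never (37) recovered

The gap at 15 is the prepositional object of "relied", inside a relative clause.
The relative pronoun is "that" (word 10); it is bound by the head noun immediately before it.
Its filler is the head noun "trophy", at word 9.

9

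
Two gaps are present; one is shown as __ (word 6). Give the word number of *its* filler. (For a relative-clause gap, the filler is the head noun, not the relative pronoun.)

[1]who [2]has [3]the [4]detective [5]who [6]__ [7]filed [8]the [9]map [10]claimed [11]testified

The marked gap is inside the relative clause, the subject of "filed".
Its filler is the head noun "detective" (via "who"), at word 4.
(The other dependency links word 1 to a gap after word 10.)

4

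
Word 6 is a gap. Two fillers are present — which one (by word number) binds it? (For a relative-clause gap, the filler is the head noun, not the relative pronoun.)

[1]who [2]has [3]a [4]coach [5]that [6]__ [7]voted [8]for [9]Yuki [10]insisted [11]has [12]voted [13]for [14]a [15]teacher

4

The marked gap is inside the relative clause, the subject of "voted".
Its filler is the head noun "coach" (via "that"), at word 4.
(The other dependency links word 1 to a gap after word 10.)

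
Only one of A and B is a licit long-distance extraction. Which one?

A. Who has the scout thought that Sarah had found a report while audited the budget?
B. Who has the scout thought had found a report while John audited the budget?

In A, the wh-phrase is extracted from inside an adjunct island (introduced by "while"), which blocks movement.
In B, the extraction path crosses only that-complement boundaries, which are transparent.
So B is grammatical.

B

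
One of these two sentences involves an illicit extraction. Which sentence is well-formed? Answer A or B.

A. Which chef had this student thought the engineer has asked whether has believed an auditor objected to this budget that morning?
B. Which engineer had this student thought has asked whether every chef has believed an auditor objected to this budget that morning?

In A, the wh-phrase is extracted from inside a wh-island (introduced by "whether"), which blocks movement.
In B, the extraction path crosses only that-complement boundaries, which are transparent.
So B is grammatical.

B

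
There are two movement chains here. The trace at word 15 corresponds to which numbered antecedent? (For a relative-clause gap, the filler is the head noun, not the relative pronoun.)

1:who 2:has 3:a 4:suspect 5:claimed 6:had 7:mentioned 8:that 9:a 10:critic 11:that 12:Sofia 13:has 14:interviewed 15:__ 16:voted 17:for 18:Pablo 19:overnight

The marked gap is inside the relative clause, the direct object of "interviewed".
Its filler is the head noun "critic" (via "that"), at word 10.
(The other dependency links word 1 to a gap after word 5.)

10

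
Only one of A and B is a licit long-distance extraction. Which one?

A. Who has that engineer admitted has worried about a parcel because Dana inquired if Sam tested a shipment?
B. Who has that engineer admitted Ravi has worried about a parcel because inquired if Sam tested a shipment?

In B, the wh-phrase is extracted from inside an adjunct island (introduced by "because"), which blocks movement.
In A, the extraction path crosses only that-complement boundaries, which are transparent.
So A is grammatical.

A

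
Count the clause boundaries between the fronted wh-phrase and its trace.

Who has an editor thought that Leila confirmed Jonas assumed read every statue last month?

3

"who" is extracted from the subject of "read".
Boundaries crossed, outermost first: [that], [Ø], [Ø] — 3 in total.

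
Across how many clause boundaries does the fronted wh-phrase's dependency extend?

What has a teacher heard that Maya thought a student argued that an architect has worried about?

3

"what" is extracted from the PP object of "worried".
Boundaries crossed, outermost first: [that], [Ø], [that] — 3 in total.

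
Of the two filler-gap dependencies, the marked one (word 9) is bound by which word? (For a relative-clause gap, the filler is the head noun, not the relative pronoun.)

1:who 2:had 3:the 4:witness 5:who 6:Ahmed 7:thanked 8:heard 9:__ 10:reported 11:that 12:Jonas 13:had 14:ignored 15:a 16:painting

The marked gap is the subject of "reported".
Its filler is the fronted wh-phrase "who", at word 1.
(The other dependency links word 4 to a gap after word 7.)

1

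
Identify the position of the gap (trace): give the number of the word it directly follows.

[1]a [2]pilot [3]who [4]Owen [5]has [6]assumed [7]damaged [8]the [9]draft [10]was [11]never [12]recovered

6

The displaced element is "a pilot" (word 2).
It is linked across 1 clause boundary (Ø).
It functions as the subject of "damaged", so the gap sits immediately after word 6 ("assumed").
Base order: Owen has assumed that a pilot damaged the draft.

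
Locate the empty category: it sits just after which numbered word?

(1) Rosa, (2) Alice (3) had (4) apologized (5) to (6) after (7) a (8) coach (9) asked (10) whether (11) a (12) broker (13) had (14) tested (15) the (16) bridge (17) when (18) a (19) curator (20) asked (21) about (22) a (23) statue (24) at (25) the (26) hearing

The displaced element is "Rosa" (word 1).
It functions as the object of the preposition "to" of "apologized", so the gap sits immediately after word 5 ("to").
Base order: Alice had apologized to Rosa after a coach asked whether a broker had tested the bridge when a curator asked about a statue at the hearing.

5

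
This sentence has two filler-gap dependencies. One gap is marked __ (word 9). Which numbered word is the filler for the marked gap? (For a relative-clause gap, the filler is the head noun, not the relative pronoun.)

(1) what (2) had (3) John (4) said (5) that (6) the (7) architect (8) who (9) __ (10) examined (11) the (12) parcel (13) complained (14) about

7

The marked gap is inside the relative clause, the subject of "examined".
Its filler is the head noun "architect" (via "who"), at word 7.
(The other dependency links word 1 to a gap after word 14.)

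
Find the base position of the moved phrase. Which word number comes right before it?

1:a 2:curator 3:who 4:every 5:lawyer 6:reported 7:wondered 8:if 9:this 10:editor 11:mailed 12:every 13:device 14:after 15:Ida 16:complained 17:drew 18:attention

The displaced element is "a curator" (word 2).
It is linked across 1 clause boundary (Ø).
It functions as the subject of "wondered", so the gap sits immediately after word 6 ("reported").
Base order: Every lawyer reported a curator wondered if this editor mailed every device after Ida complained.

6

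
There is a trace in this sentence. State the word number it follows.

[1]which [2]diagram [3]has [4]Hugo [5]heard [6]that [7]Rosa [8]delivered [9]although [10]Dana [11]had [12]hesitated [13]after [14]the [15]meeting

The displaced element is "which diagram" (word 2).
It is linked across 1 clause boundary (that).
It functions as the direct object of "delivered", so the gap sits immediately after word 8 ("delivered").
Base order: Hugo has heard that Rosa delivered which diagram although Dana had hesitated after the meeting.

8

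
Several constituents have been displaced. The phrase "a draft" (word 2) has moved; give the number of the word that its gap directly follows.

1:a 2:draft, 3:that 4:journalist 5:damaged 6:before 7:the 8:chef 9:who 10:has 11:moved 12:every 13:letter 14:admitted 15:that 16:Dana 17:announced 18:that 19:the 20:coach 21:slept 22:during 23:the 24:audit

The displaced element is "a draft" (word 2).
It functions as the direct object of "damaged", so the gap sits immediately after word 5 ("damaged").
Base order: That journalist damaged a draft before the chef who has moved every letter admitted that Dana announced that the coach slept during the audit.

5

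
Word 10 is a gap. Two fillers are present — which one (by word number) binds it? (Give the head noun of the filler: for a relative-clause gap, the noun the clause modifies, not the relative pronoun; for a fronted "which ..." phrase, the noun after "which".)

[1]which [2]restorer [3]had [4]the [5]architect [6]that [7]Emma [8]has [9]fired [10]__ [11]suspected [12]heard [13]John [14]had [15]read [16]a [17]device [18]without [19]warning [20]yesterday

The marked gap is inside the relative clause, the direct object of "fired".
Its filler is the head noun "architect" (via "that"), at word 5.
(The other dependency links word 2 to a gap after word 11.)

5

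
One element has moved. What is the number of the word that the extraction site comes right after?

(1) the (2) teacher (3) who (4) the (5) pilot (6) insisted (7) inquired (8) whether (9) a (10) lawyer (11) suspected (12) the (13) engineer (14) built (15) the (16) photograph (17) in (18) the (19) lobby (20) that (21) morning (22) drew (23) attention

The displaced element is "the teacher" (word 2).
It is linked across 1 clause boundary (Ø).
It functions as the subject of "inquired", so the gap sits immediately after word 6 ("insisted").
Base order: The pilot insisted the teacher inquired whether a lawyer suspected the engineer built the photograph in the lobby that morning.

6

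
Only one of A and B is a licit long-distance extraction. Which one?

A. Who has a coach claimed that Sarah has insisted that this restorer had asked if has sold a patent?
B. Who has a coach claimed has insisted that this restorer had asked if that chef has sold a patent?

B

In A, the wh-phrase is extracted from inside a wh-island (introduced by "if"), which blocks movement.
In B, the extraction path crosses only that-complement boundaries, which are transparent.
So B is grammatical.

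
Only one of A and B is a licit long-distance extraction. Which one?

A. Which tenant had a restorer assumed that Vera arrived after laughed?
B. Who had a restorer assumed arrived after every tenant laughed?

In A, the wh-phrase is extracted from inside an adjunct island (introduced by "after"), which blocks movement.
In B, the extraction path crosses only that-complement boundaries, which are transparent.
So B is grammatical.

B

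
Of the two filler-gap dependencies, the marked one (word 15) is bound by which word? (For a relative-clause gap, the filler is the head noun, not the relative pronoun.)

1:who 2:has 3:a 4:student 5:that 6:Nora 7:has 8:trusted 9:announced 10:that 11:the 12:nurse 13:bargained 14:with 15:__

The marked gap is the object of the preposition "with" of "bargained".
Its filler is the fronted wh-phrase "who", at word 1.
(The other dependency links word 4 to a gap after word 8.)

1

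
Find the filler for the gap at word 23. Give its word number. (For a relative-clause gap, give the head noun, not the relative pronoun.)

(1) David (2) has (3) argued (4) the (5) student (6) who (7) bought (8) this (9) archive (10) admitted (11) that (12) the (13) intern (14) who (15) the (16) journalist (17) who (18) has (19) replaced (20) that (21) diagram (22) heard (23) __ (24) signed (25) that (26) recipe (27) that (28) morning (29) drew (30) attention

13

The gap at 23 is the subject of "signed", inside a relative clause.
The relative pronoun is "who" (word 14); it is bound by the head noun immediately before it.
Its filler is the head noun "intern", at word 13.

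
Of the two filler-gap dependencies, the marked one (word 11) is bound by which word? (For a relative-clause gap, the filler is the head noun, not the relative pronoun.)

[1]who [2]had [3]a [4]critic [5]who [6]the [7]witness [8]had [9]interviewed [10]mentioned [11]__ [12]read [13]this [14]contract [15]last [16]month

1

The marked gap is the subject of "read".
Its filler is the fronted wh-phrase "who", at word 1.
(The other dependency links word 4 to a gap after word 9.)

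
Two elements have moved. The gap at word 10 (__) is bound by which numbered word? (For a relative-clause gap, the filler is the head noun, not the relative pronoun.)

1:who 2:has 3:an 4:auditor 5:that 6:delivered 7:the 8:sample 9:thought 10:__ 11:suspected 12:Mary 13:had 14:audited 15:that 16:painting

The marked gap is the subject of "suspected".
Its filler is the fronted wh-phrase "who", at word 1.
(The other dependency links word 4 to a gap after word 5.)

1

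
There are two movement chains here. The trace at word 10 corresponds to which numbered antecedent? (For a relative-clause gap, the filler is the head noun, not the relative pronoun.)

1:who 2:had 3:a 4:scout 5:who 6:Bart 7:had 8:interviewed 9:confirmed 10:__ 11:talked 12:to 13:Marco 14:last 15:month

The marked gap is the subject of "talked".
Its filler is the fronted wh-phrase "who", at word 1.
(The other dependency links word 4 to a gap after word 8.)

1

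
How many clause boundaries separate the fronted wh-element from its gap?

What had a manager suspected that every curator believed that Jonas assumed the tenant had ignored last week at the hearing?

"what" is extracted from the object of "ignored".
Boundaries crossed, outermost first: [that], [that], [Ø] — 3 in total.

3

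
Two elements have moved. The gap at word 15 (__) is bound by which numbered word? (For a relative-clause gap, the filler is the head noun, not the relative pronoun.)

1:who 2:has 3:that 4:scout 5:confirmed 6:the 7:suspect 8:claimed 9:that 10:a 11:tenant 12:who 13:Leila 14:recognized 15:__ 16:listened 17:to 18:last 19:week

11

The marked gap is inside the relative clause, the direct object of "recognized".
Its filler is the head noun "tenant" (via "who"), at word 11.
(The other dependency links word 1 to a gap after word 17.)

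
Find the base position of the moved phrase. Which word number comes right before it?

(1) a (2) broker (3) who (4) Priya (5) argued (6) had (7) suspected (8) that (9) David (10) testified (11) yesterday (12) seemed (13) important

The displaced element is "a broker" (word 2).
It is linked across 1 clause boundary (Ø).
It functions as the subject of "suspected", so the gap sits immediately after word 5 ("argued").
Base order: Priya argued that a broker had suspected that David testified yesterday.

5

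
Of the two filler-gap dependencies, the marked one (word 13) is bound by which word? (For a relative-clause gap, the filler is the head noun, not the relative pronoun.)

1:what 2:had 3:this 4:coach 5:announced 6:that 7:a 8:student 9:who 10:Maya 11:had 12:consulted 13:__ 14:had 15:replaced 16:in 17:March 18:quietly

The marked gap is inside the relative clause, the direct object of "consulted".
Its filler is the head noun "student" (via "who"), at word 8.
(The other dependency links word 1 to a gap after word 15.)

8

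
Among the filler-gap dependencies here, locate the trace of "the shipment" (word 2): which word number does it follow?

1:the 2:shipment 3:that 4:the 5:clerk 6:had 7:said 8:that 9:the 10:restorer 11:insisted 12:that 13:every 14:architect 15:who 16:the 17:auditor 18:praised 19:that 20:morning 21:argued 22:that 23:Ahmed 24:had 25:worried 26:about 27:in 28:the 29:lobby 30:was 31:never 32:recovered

The displaced element is "the shipment" (word 2).
It is linked across 3 clause boundaries (that → that → that).
It functions as the object of the preposition "about" of "worried", so the gap sits immediately after word 26 ("about").
Base order: The clerk had said that the restorer insisted that every architect who the auditor praised that morning argued that Ahmed had worried about the shipment in the lobby.

26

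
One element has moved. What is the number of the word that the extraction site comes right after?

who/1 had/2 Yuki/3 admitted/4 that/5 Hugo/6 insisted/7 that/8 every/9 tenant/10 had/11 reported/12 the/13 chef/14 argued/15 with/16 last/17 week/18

16

The displaced element is "who" (word 1).
It is linked across 3 clause boundaries (that → that → Ø).
It functions as the object of the preposition "with" of "argued", so the gap sits immediately after word 16 ("with").
Base order: Yuki had admitted that Hugo insisted that every tenant had reported the chef argued with who last week.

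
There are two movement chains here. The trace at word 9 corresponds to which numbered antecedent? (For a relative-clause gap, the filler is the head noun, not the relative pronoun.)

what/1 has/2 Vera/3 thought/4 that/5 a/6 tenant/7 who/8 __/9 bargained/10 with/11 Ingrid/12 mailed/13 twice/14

The marked gap is inside the relative clause, the subject of "bargained".
Its filler is the head noun "tenant" (via "who"), at word 7.
(The other dependency links word 1 to a gap after word 13.)

7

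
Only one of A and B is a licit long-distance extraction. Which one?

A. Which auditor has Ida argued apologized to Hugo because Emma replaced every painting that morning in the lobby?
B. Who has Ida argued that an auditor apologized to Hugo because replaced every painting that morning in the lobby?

A

In B, the wh-phrase is extracted from inside an adjunct island (introduced by "because"), which blocks movement.
In A, the extraction path crosses only that-complement boundaries, which are transparent.
So A is grammatical.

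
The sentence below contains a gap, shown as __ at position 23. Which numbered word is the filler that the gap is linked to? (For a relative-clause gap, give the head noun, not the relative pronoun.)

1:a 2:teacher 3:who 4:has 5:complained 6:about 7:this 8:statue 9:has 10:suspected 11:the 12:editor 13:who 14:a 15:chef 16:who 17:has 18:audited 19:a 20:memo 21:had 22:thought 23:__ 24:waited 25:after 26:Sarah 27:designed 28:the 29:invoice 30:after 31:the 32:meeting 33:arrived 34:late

12

The gap at 23 is the subject of "waited", inside a relative clause.
The relative pronoun is "who" (word 13); it is bound by the head noun immediately before it.
Its filler is the head noun "editor", at word 12.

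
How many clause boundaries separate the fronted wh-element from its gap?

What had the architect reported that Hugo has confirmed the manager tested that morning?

2

"what" is extracted from the object of "tested".
Boundaries crossed, outermost first: [that], [Ø] — 2 in total.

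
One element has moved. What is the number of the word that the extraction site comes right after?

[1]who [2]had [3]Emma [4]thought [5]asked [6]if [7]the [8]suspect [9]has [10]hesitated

4

The displaced element is "who" (word 1).
It is linked across 1 clause boundary (Ø).
It functions as the subject of "asked", so the gap sits immediately after word 4 ("thought").
Base order: Emma had thought that who asked if the suspect has hesitated.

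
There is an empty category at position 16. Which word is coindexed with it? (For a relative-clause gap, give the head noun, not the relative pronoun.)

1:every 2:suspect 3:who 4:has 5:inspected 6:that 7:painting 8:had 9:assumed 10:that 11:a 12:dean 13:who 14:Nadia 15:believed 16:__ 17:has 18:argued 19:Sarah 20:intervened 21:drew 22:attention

12

The gap at 16 is the subject of "argued", inside a relative clause.
The relative pronoun is "who" (word 13); it is bound by the head noun immediately before it.
Its filler is the head noun "dean", at word 12.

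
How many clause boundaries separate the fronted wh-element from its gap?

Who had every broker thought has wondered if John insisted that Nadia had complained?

"who" is extracted from the subject of "wondered".
Boundaries crossed, outermost first: [Ø] — 1 in total.

1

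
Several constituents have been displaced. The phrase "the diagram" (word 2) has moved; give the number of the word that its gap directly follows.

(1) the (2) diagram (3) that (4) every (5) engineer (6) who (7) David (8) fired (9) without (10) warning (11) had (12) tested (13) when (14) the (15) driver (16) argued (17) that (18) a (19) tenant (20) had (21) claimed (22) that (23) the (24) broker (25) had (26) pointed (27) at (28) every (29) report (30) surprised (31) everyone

The displaced element is "the diagram" (word 2).
It functions as the direct object of "tested", so the gap sits immediately after word 12 ("tested").
Base order: Every engineer who David fired without warning had tested the diagram when the driver argued that a tenant had claimed that the broker had pointed at every report.

12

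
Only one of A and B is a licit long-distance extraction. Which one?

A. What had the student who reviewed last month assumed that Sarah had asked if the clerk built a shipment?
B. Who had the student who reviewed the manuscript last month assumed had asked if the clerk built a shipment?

B

In A, the wh-phrase is extracted from inside a complex-NP island (relative clause) (introduced by "who"), which blocks movement.
In B, the extraction path crosses only that-complement boundaries, which are transparent.
So B is grammatical.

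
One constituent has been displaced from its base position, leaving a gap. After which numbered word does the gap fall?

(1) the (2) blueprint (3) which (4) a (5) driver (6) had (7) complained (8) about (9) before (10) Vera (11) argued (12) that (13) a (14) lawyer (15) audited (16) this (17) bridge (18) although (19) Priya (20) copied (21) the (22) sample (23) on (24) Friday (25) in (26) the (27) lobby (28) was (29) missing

The displaced element is "the blueprint" (word 2).
It functions as the object of the preposition "about" of "complained", so the gap sits immediately after word 8 ("about").
Base order: A driver had complained about the blueprint before Vera argued that a lawyer audited this bridge although Priya copied the sample on Friday in the lobby.

8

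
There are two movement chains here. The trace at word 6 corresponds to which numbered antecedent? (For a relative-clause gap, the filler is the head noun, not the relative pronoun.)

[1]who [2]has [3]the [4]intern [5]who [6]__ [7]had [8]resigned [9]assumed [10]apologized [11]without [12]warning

4

The marked gap is inside the relative clause, the subject of "resigned".
Its filler is the head noun "intern" (via "who"), at word 4.
(The other dependency links word 1 to a gap after word 9.)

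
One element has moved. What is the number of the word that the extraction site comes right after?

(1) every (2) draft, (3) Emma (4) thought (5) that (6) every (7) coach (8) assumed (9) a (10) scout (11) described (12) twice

11

The displaced element is "every draft" (word 2).
It is linked across 2 clause boundaries (that → Ø).
It functions as the direct object of "described", so the gap sits immediately after word 11 ("described").
Base order: Emma thought that every coach assumed a scout described every draft twice.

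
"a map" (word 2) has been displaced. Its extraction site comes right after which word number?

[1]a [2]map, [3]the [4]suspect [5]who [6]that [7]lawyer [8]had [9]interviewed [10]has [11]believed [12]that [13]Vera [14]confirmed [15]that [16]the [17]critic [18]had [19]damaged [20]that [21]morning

19

The displaced element is "a map" (word 2).
It is linked across 2 clause boundaries (that → that).
It functions as the direct object of "damaged", so the gap sits immediately after word 19 ("damaged").
Base order: The suspect who that lawyer had interviewed has believed that Vera confirmed that the critic had damaged a map that morning.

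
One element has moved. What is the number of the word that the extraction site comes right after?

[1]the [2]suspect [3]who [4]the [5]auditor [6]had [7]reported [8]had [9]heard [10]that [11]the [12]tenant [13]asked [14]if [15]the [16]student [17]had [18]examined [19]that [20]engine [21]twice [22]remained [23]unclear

The displaced element is "the suspect" (word 2).
It is linked across 1 clause boundary (Ø).
It functions as the subject of "heard", so the gap sits immediately after word 7 ("reported").
Base order: The auditor had reported the suspect had heard that the tenant asked if the student had examined that engine twice.

7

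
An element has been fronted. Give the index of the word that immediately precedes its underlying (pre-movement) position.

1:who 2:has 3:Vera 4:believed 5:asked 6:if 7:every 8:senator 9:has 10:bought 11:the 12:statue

4

The displaced element is "who" (word 1).
It is linked across 1 clause boundary (Ø).
It functions as the subject of "asked", so the gap sits immediately after word 4 ("believed").
Base order: Vera has believed that who asked if every senator has bought the statue.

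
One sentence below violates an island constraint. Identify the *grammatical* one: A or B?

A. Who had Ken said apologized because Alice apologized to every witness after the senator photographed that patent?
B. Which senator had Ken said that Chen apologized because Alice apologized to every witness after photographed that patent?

In B, the wh-phrase is extracted from inside an adjunct island (introduced by "because"), which blocks movement.
In A, the extraction path crosses only that-complement boundaries, which are transparent.
So A is grammatical.

A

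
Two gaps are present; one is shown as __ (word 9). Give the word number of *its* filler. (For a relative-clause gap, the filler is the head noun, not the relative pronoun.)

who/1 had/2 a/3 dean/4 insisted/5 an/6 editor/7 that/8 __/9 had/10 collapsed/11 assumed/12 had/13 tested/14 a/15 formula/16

The marked gap is inside the relative clause, the subject of "collapsed".
Its filler is the head noun "editor" (via "that"), at word 7.
(The other dependency links word 1 to a gap after word 12.)

7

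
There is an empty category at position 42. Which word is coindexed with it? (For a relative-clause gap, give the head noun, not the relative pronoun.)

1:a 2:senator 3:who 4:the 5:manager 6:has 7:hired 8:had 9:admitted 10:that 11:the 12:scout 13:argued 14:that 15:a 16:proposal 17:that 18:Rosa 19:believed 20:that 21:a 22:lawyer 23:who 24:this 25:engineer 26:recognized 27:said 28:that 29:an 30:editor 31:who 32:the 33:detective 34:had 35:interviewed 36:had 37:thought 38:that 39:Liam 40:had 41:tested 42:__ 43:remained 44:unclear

16

The gap at 42 is the object of "tested", inside a relative clause.
The relative pronoun is "that" (word 17); it is bound by the head noun immediately before it.
Its filler is the head noun "proposal", at word 16.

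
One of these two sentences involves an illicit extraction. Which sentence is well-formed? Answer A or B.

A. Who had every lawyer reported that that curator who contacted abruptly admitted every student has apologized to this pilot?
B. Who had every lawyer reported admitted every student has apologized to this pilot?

In A, the wh-phrase is extracted from inside a complex-NP island (relative clause) (introduced by "who"), which blocks movement.
In B, the extraction path crosses only that-complement boundaries, which are transparent.
So B is grammatical.

B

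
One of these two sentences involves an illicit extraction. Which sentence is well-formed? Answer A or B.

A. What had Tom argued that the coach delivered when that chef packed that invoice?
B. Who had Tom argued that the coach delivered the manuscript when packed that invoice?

In B, the wh-phrase is extracted from inside an adjunct island (introduced by "when"), which blocks movement.
In A, the extraction path crosses only that-complement boundaries, which are transparent.
So A is grammatical.

A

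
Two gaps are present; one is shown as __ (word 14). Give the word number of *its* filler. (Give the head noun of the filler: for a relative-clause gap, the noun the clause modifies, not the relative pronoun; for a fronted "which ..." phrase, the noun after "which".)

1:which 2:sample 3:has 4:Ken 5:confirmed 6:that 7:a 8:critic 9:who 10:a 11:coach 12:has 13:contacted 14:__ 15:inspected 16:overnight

8

The marked gap is inside the relative clause, the direct object of "contacted".
Its filler is the head noun "critic" (via "who"), at word 8.
(The other dependency links word 2 to a gap after word 15.)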